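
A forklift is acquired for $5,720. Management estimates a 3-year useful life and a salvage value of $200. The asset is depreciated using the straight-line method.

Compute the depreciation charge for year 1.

$1,840

Depreciable base = $5,720 − $200 = $5,520.
Annual expense = $5,520 / 3 = $1,840.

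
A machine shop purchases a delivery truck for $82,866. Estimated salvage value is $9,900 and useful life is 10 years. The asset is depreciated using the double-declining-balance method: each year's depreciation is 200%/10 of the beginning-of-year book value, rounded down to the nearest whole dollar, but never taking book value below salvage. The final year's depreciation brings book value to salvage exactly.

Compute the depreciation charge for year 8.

$3,476

Depreciable base = $82,866 − $9,900 = $72,966.
Year 1: ⌊$82,866 × 200%/10⌋ = $16,573. Book value $66,293.
Year 2: ⌊$66,293 × 200%/10⌋ = $13,258. Book value $53,035.
Year 3: ⌊$53,035 × 200%/10⌋ = $10,607. Book value $42,428.
Year 4: ⌊$42,428 × 200%/10⌋ = $8,485. Book value $33,943.
Year 5: ⌊$33,943 × 200%/10⌋ = $6,788. Book value $27,155.
Year 6: ⌊$27,155 × 200%/10⌋ = $5,431. Book value $21,724.
Year 7: ⌊$21,724 × 200%/10⌋ = $4,344. Book value $17,380.
Year 8: ⌊$17,380 × 200%/10⌋ = $3,476. Book value $13,904.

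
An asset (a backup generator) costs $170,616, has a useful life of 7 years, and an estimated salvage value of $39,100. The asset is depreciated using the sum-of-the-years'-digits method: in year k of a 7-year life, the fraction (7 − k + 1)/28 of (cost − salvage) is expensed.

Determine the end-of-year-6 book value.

Depreciable base = $170,616 − $39,100 = $131,516.
Sum of the years' digits = 7+6+5+4+3+2+1 = 28.
Year 1: $131,516 × 7/28 = $32,879. Book value $137,737.
Year 2: $131,516 × 6/28 = $28,182. Book value $109,555.
Year 3: $131,516 × 5/28 = $23,485. Book value $86,070.
Year 4: $131,516 × 4/28 = $18,788. Book value $67,282.
Year 5: $131,516 × 3/28 = $14,091. Book value $53,191.
Year 6: $131,516 × 2/28 = $9,394. Book value $43,797.

$43,797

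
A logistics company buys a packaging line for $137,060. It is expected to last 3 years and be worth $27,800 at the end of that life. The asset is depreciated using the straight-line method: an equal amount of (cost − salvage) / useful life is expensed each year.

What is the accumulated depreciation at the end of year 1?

$36,420

Depreciable base = $137,060 − $27,800 = $109,260.
Annual expense = $109,260 / 3 = $36,420.
End of year 1: book value $100,640.
Accumulated through year 1 = $137,060 − $100,640 = $36,420.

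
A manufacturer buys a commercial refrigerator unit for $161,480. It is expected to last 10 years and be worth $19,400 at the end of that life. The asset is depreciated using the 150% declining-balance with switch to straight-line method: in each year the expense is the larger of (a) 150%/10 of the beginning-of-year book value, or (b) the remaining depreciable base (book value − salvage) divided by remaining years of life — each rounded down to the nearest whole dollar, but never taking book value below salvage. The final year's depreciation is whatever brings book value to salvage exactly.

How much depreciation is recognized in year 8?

$10,376

Depreciable base = $161,480 − $19,400 = $142,080.
Year 1: DB = ⌊$161,480 × 150%/10⌋ = $24,222; SL = ⌊$142,080/10⌋ = $14,208 → take DB $24,222. Book value $137,258.
Year 2: DB = ⌊$137,258 × 150%/10⌋ = $20,588; SL = ⌊$117,858/9⌋ = $13,095 → take DB $20,588. Book value $116,670.
Year 3: DB = ⌊$116,670 × 150%/10⌋ = $17,500; SL = ⌊$97,270/8⌋ = $12,158 → take DB $17,500. Book value $99,170.
Year 4: DB = ⌊$99,170 × 150%/10⌋ = $14,875; SL = ⌊$79,770/7⌋ = $11,395 → take DB $14,875. Book value $84,295.
Year 5: DB = ⌊$84,295 × 150%/10⌋ = $12,644; SL = ⌊$64,895/6⌋ = $10,815 → take DB $12,644. Book value $71,651.
Year 6: DB = ⌊$71,651 × 150%/10⌋ = $10,747; SL = ⌊$52,251/5⌋ = $10,450 → take DB $10,747. Book value $60,904.
Year 7: DB = ⌊$60,904 × 150%/10⌋ = $9,135; SL = ⌊$41,504/4⌋ = $10,376 → take SL $10,376. Book value $50,528.
Year 8: DB = ⌊$50,528 × 150%/10⌋ = $7,579; SL = ⌊$31,128/3⌋ = $10,376 → take SL $10,376. Book value $40,152.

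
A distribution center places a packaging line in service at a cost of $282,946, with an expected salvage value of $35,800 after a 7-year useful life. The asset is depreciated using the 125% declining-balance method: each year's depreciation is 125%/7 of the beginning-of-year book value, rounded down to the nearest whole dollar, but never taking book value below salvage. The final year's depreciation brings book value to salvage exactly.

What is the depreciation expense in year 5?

Depreciable base = $282,946 − $35,800 = $247,146.
Year 1: ⌊$282,946 × 125%/7⌋ = $50,526. Book value $232,420.
Year 2: ⌊$232,420 × 125%/7⌋ = $41,503. Book value $190,917.
Year 3: ⌊$190,917 × 125%/7⌋ = $34,092. Book value $156,825.
Year 4: ⌊$156,825 × 125%/7⌋ = $28,004. Book value $128,821.
Year 5: ⌊$128,821 × 125%/7⌋ = $23,003. Book value $105,818.

$23,003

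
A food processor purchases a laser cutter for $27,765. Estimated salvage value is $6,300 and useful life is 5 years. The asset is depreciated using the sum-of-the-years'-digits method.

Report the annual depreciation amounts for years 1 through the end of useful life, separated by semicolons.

$7,155; $5,724; $4,293; $2,862; $1,431

Depreciable base = $27,765 − $6,300 = $21,465.
Sum of the years' digits = 5+4+3+2+1 = 15.
Year 1: $21,465 × 5/15 = $7,155. Book value $20,610.
Year 2: $21,465 × 4/15 = $5,724. Book value $14,886.
Year 3: $21,465 × 3/15 = $4,293. Book value $10,593.
Year 4: $21,465 × 2/15 = $2,862. Book value $7,731.
Year 5: $21,465 × 1/15 = $1,431. Book value $6,300.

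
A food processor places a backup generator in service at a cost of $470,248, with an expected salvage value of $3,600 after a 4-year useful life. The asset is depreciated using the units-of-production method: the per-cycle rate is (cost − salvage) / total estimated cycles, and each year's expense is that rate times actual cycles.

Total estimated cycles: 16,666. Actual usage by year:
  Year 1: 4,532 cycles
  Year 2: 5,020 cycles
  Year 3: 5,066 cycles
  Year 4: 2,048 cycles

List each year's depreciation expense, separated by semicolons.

$126,896; $140,560; $141,848; $57,344

Depreciable base = $470,248 − $3,600 = $466,648.
Rate = $466,648 / 16,666 cycles = $28 per cycle.
Year 1: 4,532 × $28 = $126,896. Book value $343,352.
Year 2: 5,020 × $28 = $140,560. Book value $202,792.
Year 3: 5,066 × $28 = $141,848. Book value $60,944.
Year 4: 2,048 × $28 = $57,344. Book value $3,600.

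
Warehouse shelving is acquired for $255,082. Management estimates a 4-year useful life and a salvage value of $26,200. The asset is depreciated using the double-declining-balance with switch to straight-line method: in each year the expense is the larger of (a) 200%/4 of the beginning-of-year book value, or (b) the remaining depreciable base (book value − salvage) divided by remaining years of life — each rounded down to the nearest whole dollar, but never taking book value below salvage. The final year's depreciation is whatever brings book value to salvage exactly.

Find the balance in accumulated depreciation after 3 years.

$223,196

Depreciable base = $255,082 − $26,200 = $228,882.
Year 1: DB = ⌊$255,082 × 200%/4⌋ = $127,541; SL = ⌊$228,882/4⌋ = $57,220 → take DB $127,541. Book value $127,541.
Year 2: DB = ⌊$127,541 × 200%/4⌋ = $63,770; SL = ⌊$101,341/3⌋ = $33,780 → take DB $63,770. Book value $63,771.
Year 3: DB = ⌊$63,771 × 200%/4⌋ = $31,885; SL = ⌊$37,571/2⌋ = $18,785 → take DB $31,885. Book value $31,886.
Accumulated through year 3 = $255,082 − $31,886 = $223,196.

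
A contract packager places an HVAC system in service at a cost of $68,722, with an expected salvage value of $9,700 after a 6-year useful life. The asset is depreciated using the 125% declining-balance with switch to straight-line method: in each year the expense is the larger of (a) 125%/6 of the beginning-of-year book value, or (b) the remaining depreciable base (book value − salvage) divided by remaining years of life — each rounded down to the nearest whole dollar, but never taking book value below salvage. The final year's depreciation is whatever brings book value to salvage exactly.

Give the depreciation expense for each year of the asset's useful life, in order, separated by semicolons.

$14,317; $11,334; $8,973; $8,132; $8,133; $8,133

Depreciable base = $68,722 − $9,700 = $59,022.
Year 1: DB = ⌊$68,722 × 125%/6⌋ = $14,317; SL = ⌊$59,022/6⌋ = $9,837 → take DB $14,317. Book value $54,405.
Year 2: DB = ⌊$54,405 × 125%/6⌋ = $11,334; SL = ⌊$44,705/5⌋ = $8,941 → take DB $11,334. Book value $43,071.
Year 3: DB = ⌊$43,071 × 125%/6⌋ = $8,973; SL = ⌊$33,371/4⌋ = $8,342 → take DB $8,973. Book value $34,098.
Year 4: DB = ⌊$34,098 × 125%/6⌋ = $7,103; SL = ⌊$24,398/3⌋ = $8,132 → take SL $8,132. Book value $25,966.
Year 5: DB = ⌊$25,966 × 125%/6⌋ = $5,409; SL = ⌊$16,266/2⌋ = $8,133 → take SL $8,133. Book value $17,833.
Year 6 (final): $17,833 − $9,700 = $8,133. Book value $9,700.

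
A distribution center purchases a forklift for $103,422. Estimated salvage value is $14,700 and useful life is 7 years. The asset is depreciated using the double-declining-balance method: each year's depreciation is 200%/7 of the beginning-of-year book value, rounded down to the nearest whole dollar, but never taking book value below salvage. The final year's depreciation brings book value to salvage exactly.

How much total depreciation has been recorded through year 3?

Depreciable base = $103,422 − $14,700 = $88,722.
Year 1: ⌊$103,422 × 200%/7⌋ = $29,549. Book value $73,873.
Year 2: ⌊$73,873 × 200%/7⌋ = $21,106. Book value $52,767.
Year 3: ⌊$52,767 × 200%/7⌋ = $15,076. Book value $37,691.
Accumulated through year 3 = $103,422 − $37,691 = $65,731.

$65,731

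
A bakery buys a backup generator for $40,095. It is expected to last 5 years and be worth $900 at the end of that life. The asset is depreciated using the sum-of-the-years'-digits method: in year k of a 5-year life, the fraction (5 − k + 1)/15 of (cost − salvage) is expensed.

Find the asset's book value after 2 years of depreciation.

Depreciable base = $40,095 − $900 = $39,195.
Sum of the years' digits = 5+4+3+2+1 = 15.
Year 1: $39,195 × 5/15 = $13,065. Book value $27,030.
Year 2: $39,195 × 4/15 = $10,452. Book value $16,578.

$16,578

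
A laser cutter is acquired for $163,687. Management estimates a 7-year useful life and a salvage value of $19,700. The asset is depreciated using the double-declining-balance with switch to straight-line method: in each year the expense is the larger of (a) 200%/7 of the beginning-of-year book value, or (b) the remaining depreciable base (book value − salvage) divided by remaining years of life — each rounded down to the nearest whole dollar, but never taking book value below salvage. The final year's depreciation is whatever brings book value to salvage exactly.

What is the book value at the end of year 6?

$21,740

Depreciable base = $163,687 − $19,700 = $143,987.
Year 1: DB = ⌊$163,687 × 200%/7⌋ = $46,767; SL = ⌊$143,987/7⌋ = $20,569 → take DB $46,767. Book value $116,920.
Year 2: DB = ⌊$116,920 × 200%/7⌋ = $33,405; SL = ⌊$97,220/6⌋ = $16,203 → take DB $33,405. Book value $83,515.
Year 3: DB = ⌊$83,515 × 200%/7⌋ = $23,861; SL = ⌊$63,815/5⌋ = $12,763 → take DB $23,861. Book value $59,654.
Year 4: DB = ⌊$59,654 × 200%/7⌋ = $17,044; SL = ⌊$39,954/4⌋ = $9,988 → take DB $17,044. Book value $42,610.
Year 5: DB = ⌊$42,610 × 200%/7⌋ = $12,174; SL = ⌊$22,910/3⌋ = $7,636 → take DB $12,174. Book value $30,436.
Year 6: DB = ⌊$30,436 × 200%/7⌋ = $8,696; SL = ⌊$10,736/2⌋ = $5,368 → take DB $8,696. Book value $21,740.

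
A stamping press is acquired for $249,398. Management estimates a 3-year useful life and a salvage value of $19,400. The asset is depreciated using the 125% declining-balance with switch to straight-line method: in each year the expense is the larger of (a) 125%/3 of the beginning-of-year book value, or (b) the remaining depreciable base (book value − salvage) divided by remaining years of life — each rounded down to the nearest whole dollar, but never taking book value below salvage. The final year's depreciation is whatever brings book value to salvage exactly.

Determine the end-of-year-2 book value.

Depreciable base = $249,398 − $19,400 = $229,998.
Year 1: DB = ⌊$249,398 × 125%/3⌋ = $103,915; SL = ⌊$229,998/3⌋ = $76,666 → take DB $103,915. Book value $145,483.
Year 2: DB = ⌊$145,483 × 125%/3⌋ = $60,617; SL = ⌊$126,083/2⌋ = $63,041 → take SL $63,041. Book value $82,442.

$82,442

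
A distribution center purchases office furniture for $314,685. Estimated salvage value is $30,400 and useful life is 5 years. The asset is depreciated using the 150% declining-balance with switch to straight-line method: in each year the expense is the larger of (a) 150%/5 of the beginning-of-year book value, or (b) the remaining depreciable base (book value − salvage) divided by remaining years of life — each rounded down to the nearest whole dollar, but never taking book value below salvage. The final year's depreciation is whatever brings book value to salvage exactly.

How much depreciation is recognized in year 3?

Depreciable base = $314,685 − $30,400 = $284,285.
Year 1: DB = ⌊$314,685 × 150%/5⌋ = $94,405; SL = ⌊$284,285/5⌋ = $56,857 → take DB $94,405. Book value $220,280.
Year 2: DB = ⌊$220,280 × 150%/5⌋ = $66,084; SL = ⌊$189,880/4⌋ = $47,470 → take DB $66,084. Book value $154,196.
Year 3: DB = ⌊$154,196 × 150%/5⌋ = $46,258; SL = ⌊$123,796/3⌋ = $41,265 → take DB $46,258. Book value $107,938.

$46,258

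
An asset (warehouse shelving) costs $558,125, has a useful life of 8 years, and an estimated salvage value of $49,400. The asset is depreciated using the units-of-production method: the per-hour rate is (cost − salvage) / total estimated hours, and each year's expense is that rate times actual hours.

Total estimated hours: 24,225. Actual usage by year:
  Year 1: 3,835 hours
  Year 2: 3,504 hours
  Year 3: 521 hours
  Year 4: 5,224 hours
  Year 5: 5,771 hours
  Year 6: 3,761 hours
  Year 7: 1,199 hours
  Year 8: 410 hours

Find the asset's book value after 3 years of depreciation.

Depreciable base = $558,125 − $49,400 = $508,725.
Rate = $508,725 / 24,225 hours = $21 per hour.
Year 1: 3,835 × $21 = $80,535. Book value $477,590.
Year 2: 3,504 × $21 = $73,584. Book value $404,006.
Year 3: 521 × $21 = $10,941. Book value $393,065.

$393,065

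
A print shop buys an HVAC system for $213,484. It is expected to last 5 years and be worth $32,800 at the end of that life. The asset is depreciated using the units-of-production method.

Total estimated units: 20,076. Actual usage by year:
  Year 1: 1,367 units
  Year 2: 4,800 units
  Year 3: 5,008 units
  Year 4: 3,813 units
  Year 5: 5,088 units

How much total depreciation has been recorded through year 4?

$134,892

Depreciable base = $213,484 − $32,800 = $180,684.
Rate = $180,684 / 20,076 units = $9 per unit.
Year 1: 1,367 × $9 = $12,303. Book value $201,181.
Year 2: 4,800 × $9 = $43,200. Book value $157,981.
Year 3: 5,008 × $9 = $45,072. Book value $112,909.
Year 4: 3,813 × $9 = $34,317. Book value $78,592.
Accumulated through year 4 = $213,484 − $78,592 = $134,892.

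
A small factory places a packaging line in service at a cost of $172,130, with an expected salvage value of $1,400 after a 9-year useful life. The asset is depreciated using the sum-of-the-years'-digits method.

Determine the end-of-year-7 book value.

$12,782

Depreciable base = $172,130 − $1,400 = $170,730.
Sum of the years' digits = 9+8+7+6+5+4+3+2+1 = 45.
Year 1: $170,730 × 9/45 = $34,146. Book value $137,984.
Year 2: $170,730 × 8/45 = $30,352. Book value $107,632.
Year 3: $170,730 × 7/45 = $26,558. Book value $81,074.
Year 4: $170,730 × 6/45 = $22,764. Book value $58,310.
Year 5: $170,730 × 5/45 = $18,970. Book value $39,340.
Year 6: $170,730 × 4/45 = $15,176. Book value $24,164.
Year 7: $170,730 × 3/45 = $11,382. Book value $12,782.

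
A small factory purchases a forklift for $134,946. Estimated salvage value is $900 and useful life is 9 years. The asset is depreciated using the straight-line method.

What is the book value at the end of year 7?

$30,688

Depreciable base = $134,946 − $900 = $134,046.
Annual expense = $134,046 / 9 = $14,894.
End of year 1: book value $120,052.
End of year 2: book value $105,158.
End of year 3: book value $90,264.
End of year 4: book value $75,370.
End of year 5: book value $60,476.
End of year 6: book value $45,582.
End of year 7: book value $30,688.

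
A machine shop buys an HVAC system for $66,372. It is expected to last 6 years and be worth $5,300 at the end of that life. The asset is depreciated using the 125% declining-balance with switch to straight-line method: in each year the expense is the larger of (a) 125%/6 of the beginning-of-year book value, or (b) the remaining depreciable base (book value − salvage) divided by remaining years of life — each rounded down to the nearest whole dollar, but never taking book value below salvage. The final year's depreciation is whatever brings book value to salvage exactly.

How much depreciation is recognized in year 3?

Depreciable base = $66,372 − $5,300 = $61,072.
Year 1: DB = ⌊$66,372 × 125%/6⌋ = $13,827; SL = ⌊$61,072/6⌋ = $10,178 → take DB $13,827. Book value $52,545.
Year 2: DB = ⌊$52,545 × 125%/6⌋ = $10,946; SL = ⌊$47,245/5⌋ = $9,449 → take DB $10,946. Book value $41,599.
Year 3: DB = ⌊$41,599 × 125%/6⌋ = $8,666; SL = ⌊$36,299/4⌋ = $9,074 → take SL $9,074. Book value $32,525.

$9,074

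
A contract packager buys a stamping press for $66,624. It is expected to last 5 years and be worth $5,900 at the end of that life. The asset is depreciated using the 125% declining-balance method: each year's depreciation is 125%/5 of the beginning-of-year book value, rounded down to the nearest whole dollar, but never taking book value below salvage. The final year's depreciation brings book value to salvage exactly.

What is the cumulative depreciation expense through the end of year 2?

Depreciable base = $66,624 − $5,900 = $60,724.
Year 1: ⌊$66,624 × 125%/5⌋ = $16,656. Book value $49,968.
Year 2: ⌊$49,968 × 125%/5⌋ = $12,492. Book value $37,476.
Accumulated through year 2 = $66,624 − $37,476 = $29,148.

$29,148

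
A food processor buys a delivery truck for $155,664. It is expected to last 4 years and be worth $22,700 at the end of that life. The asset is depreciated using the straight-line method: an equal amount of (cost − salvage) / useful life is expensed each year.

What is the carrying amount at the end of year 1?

$122,423

Depreciable base = $155,664 − $22,700 = $132,964.
Annual expense = $132,964 / 4 = $33,241.
End of year 1: book value $122,423.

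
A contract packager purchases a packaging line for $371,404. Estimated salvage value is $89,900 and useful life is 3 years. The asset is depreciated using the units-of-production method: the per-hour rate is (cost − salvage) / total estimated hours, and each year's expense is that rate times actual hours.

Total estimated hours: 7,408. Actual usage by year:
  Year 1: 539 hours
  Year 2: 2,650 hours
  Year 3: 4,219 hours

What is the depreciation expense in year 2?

$100,700

Depreciable base = $371,404 − $89,900 = $281,504.
Rate = $281,504 / 7,408 hours = $38 per hour.
Year 1: 539 × $38 = $20,482. Book value $350,922.
Year 2: 2,650 × $38 = $100,700. Book value $250,222.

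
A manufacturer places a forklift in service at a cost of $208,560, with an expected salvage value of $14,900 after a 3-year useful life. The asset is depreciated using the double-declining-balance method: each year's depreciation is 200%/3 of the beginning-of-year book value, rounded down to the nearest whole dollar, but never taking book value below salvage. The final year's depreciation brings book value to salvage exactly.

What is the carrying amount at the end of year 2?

Depreciable base = $208,560 − $14,900 = $193,660.
Year 1: ⌊$208,560 × 200%/3⌋ = $139,040. Book value $69,520.
Year 2: ⌊$69,520 × 200%/3⌋ = $46,346. Book value $23,174.

$23,174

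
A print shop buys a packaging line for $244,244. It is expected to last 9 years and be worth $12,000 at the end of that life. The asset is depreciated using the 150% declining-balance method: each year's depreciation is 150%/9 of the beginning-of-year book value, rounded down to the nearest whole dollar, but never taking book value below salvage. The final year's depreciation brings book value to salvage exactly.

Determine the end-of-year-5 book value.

$98,158

Depreciable base = $244,244 − $12,000 = $232,244.
Year 1: ⌊$244,244 × 150%/9⌋ = $40,707. Book value $203,537.
Year 2: ⌊$203,537 × 150%/9⌋ = $33,922. Book value $169,615.
Year 3: ⌊$169,615 × 150%/9⌋ = $28,269. Book value $141,346.
Year 4: ⌊$141,346 × 150%/9⌋ = $23,557. Book value $117,789.
Year 5: ⌊$117,789 × 150%/9⌋ = $19,631. Book value $98,158.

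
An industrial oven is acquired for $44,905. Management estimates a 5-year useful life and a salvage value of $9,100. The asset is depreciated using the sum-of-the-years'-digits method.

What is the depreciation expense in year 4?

Depreciable base = $44,905 − $9,100 = $35,805.
Sum of the years' digits = 5+4+3+2+1 = 15.
Year 1: $35,805 × 5/15 = $11,935. Book value $32,970.
Year 2: $35,805 × 4/15 = $9,548. Book value $23,422.
Year 3: $35,805 × 3/15 = $7,161. Book value $16,261.
Year 4: $35,805 × 2/15 = $4,774. Book value $11,487.

$4,774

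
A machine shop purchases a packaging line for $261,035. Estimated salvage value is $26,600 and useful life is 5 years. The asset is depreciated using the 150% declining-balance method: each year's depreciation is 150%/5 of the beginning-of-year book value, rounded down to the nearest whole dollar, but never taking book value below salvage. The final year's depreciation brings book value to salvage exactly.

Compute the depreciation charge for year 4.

Depreciable base = $261,035 − $26,600 = $234,435.
Year 1: ⌊$261,035 × 150%/5⌋ = $78,310. Book value $182,725.
Year 2: ⌊$182,725 × 150%/5⌋ = $54,817. Book value $127,908.
Year 3: ⌊$127,908 × 150%/5⌋ = $38,372. Book value $89,536.
Year 4: ⌊$89,536 × 150%/5⌋ = $26,860. Book value $62,676.

$26,860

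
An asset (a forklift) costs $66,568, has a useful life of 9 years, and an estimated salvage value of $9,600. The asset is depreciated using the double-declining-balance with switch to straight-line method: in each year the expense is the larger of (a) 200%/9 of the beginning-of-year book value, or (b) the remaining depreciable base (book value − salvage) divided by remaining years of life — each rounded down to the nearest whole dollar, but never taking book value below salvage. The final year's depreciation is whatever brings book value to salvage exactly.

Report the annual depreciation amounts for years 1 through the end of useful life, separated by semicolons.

$14,792; $11,505; $8,949; $6,960; $5,413; $4,210; $3,275; $1,864; $0

Depreciable base = $66,568 − $9,600 = $56,968.
Year 1: DB = ⌊$66,568 × 200%/9⌋ = $14,792; SL = ⌊$56,968/9⌋ = $6,329 → take DB $14,792. Book value $51,776.
Year 2: DB = ⌊$51,776 × 200%/9⌋ = $11,505; SL = ⌊$42,176/8⌋ = $5,272 → take DB $11,505. Book value $40,271.
Year 3: DB = ⌊$40,271 × 200%/9⌋ = $8,949; SL = ⌊$30,671/7⌋ = $4,381 → take DB $8,949. Book value $31,322.
Year 4: DB = ⌊$31,322 × 200%/9⌋ = $6,960; SL = ⌊$21,722/6⌋ = $3,620 → take DB $6,960. Book value $24,362.
Year 5: DB = ⌊$24,362 × 200%/9⌋ = $5,413; SL = ⌊$14,762/5⌋ = $2,952 → take DB $5,413. Book value $18,949.
Year 6: DB = ⌊$18,949 × 200%/9⌋ = $4,210; SL = ⌊$9,349/4⌋ = $2,337 → take DB $4,210. Book value $14,739.
Year 7: DB = ⌊$14,739 × 200%/9⌋ = $3,275; SL = ⌊$5,139/3⌋ = $1,713 → take DB $3,275. Book value $11,464.
Year 8: DB = ⌊$11,464 × 200%/9⌋ = $2,547; SL = ⌊$1,864/2⌋ = $932 → take DB $2,547, capped at $1,864. Book value $9,600.
Year 9 (final): $9,600 − $9,600 = $0. Book value $9,600.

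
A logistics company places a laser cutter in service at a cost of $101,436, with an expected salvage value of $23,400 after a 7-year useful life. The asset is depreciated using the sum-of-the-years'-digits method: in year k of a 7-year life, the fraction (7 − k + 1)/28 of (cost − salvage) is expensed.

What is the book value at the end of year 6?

$26,187

Depreciable base = $101,436 − $23,400 = $78,036.
Sum of the years' digits = 7+6+5+4+3+2+1 = 28.
Year 1: $78,036 × 7/28 = $19,509. Book value $81,927.
Year 2: $78,036 × 6/28 = $16,722. Book value $65,205.
Year 3: $78,036 × 5/28 = $13,935. Book value $51,270.
Year 4: $78,036 × 4/28 = $11,148. Book value $40,122.
Year 5: $78,036 × 3/28 = $8,361. Book value $31,761.
Year 6: $78,036 × 2/28 = $5,574. Book value $26,187.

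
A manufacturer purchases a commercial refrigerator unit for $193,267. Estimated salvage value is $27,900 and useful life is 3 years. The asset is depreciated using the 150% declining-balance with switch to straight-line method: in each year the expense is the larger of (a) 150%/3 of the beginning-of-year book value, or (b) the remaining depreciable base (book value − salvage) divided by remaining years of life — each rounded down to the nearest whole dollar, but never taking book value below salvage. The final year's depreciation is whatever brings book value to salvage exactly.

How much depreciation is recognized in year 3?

Depreciable base = $193,267 − $27,900 = $165,367.
Year 1: DB = ⌊$193,267 × 150%/3⌋ = $96,633; SL = ⌊$165,367/3⌋ = $55,122 → take DB $96,633. Book value $96,634.
Year 2: DB = ⌊$96,634 × 150%/3⌋ = $48,317; SL = ⌊$68,734/2⌋ = $34,367 → take DB $48,317. Book value $48,317.
Year 3 (final): $48,317 − $27,900 = $20,417. Book value $27,900.

$20,417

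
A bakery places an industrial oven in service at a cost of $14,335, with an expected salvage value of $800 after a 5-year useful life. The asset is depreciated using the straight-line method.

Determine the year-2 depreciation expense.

Depreciable base = $14,335 − $800 = $13,535.
Annual expense = $13,535 / 5 = $2,707.

$2,707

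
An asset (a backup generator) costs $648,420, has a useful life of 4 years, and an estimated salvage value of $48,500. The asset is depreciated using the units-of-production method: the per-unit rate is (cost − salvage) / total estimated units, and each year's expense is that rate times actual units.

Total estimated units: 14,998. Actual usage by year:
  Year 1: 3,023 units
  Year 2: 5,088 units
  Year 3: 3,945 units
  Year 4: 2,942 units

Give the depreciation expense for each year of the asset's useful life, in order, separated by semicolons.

Depreciable base = $648,420 − $48,500 = $599,920.
Rate = $599,920 / 14,998 units = $40 per unit.
Year 1: 3,023 × $40 = $120,920. Book value $527,500.
Year 2: 5,088 × $40 = $203,520. Book value $323,980.
Year 3: 3,945 × $40 = $157,800. Book value $166,180.
Year 4: 2,942 × $40 = $117,680. Book value $48,500.

$120,920; $203,520; $157,800; $117,680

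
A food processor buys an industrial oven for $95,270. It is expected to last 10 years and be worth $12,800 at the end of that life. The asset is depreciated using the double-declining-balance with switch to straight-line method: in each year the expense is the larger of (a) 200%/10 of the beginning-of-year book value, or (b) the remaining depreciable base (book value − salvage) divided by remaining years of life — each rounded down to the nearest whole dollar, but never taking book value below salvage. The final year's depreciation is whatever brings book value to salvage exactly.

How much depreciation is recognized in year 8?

$3,996

Depreciable base = $95,270 − $12,800 = $82,470.
Year 1: DB = ⌊$95,270 × 200%/10⌋ = $19,054; SL = ⌊$82,470/10⌋ = $8,247 → take DB $19,054. Book value $76,216.
Year 2: DB = ⌊$76,216 × 200%/10⌋ = $15,243; SL = ⌊$63,416/9⌋ = $7,046 → take DB $15,243. Book value $60,973.
Year 3: DB = ⌊$60,973 × 200%/10⌋ = $12,194; SL = ⌊$48,173/8⌋ = $6,021 → take DB $12,194. Book value $48,779.
Year 4: DB = ⌊$48,779 × 200%/10⌋ = $9,755; SL = ⌊$35,979/7⌋ = $5,139 → take DB $9,755. Book value $39,024.
Year 5: DB = ⌊$39,024 × 200%/10⌋ = $7,804; SL = ⌊$26,224/6⌋ = $4,370 → take DB $7,804. Book value $31,220.
Year 6: DB = ⌊$31,220 × 200%/10⌋ = $6,244; SL = ⌊$18,420/5⌋ = $3,684 → take DB $6,244. Book value $24,976.
Year 7: DB = ⌊$24,976 × 200%/10⌋ = $4,995; SL = ⌊$12,176/4⌋ = $3,044 → take DB $4,995. Book value $19,981.
Year 8: DB = ⌊$19,981 × 200%/10⌋ = $3,996; SL = ⌊$7,181/3⌋ = $2,393 → take DB $3,996. Book value $15,985.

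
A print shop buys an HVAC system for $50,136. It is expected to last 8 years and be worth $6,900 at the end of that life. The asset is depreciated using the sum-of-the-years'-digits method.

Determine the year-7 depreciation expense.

Depreciable base = $50,136 − $6,900 = $43,236.
Sum of the years' digits = 8+7+6+5+4+3+2+1 = 36.
Year 1: $43,236 × 8/36 = $9,608. Book value $40,528.
Year 2: $43,236 × 7/36 = $8,407. Book value $32,121.
Year 3: $43,236 × 6/36 = $7,206. Book value $24,915.
Year 4: $43,236 × 5/36 = $6,005. Book value $18,910.
Year 5: $43,236 × 4/36 = $4,804. Book value $14,106.
Year 6: $43,236 × 3/36 = $3,603. Book value $10,503.
Year 7: $43,236 × 2/36 = $2,402. Book value $8,101.

$2,402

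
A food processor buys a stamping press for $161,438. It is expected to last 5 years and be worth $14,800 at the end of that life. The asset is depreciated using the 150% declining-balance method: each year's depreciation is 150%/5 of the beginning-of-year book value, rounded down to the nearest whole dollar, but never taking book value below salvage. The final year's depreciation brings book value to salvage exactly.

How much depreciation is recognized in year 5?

$23,962

Depreciable base = $161,438 − $14,800 = $146,638.
Year 1: ⌊$161,438 × 150%/5⌋ = $48,431. Book value $113,007.
Year 2: ⌊$113,007 × 150%/5⌋ = $33,902. Book value $79,105.
Year 3: ⌊$79,105 × 150%/5⌋ = $23,731. Book value $55,374.
Year 4: ⌊$55,374 × 150%/5⌋ = $16,612. Book value $38,762.
Year 5 (final): $38,762 − $14,800 = $23,962. Book value $14,800.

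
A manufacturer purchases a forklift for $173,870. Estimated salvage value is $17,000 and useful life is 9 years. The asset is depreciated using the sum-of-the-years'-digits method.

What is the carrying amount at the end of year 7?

$27,458

Depreciable base = $173,870 − $17,000 = $156,870.
Sum of the years' digits = 9+8+7+6+5+4+3+2+1 = 45.
Year 1: $156,870 × 9/45 = $31,374. Book value $142,496.
Year 2: $156,870 × 8/45 = $27,888. Book value $114,608.
Year 3: $156,870 × 7/45 = $24,402. Book value $90,206.
Year 4: $156,870 × 6/45 = $20,916. Book value $69,290.
Year 5: $156,870 × 5/45 = $17,430. Book value $51,860.
Year 6: $156,870 × 4/45 = $13,944. Book value $37,916.
Year 7: $156,870 × 3/45 = $10,458. Book value $27,458.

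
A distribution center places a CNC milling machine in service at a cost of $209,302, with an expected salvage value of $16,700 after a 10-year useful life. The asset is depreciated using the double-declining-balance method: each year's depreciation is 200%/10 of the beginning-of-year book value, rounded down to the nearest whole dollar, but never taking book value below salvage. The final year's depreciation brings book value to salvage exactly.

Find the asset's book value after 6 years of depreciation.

$54,869

Depreciable base = $209,302 − $16,700 = $192,602.
Year 1: ⌊$209,302 × 200%/10⌋ = $41,860. Book value $167,442.
Year 2: ⌊$167,442 × 200%/10⌋ = $33,488. Book value $133,954.
Year 3: ⌊$133,954 × 200%/10⌋ = $26,790. Book value $107,164.
Year 4: ⌊$107,164 × 200%/10⌋ = $21,432. Book value $85,732.
Year 5: ⌊$85,732 × 200%/10⌋ = $17,146. Book value $68,586.
Year 6: ⌊$68,586 × 200%/10⌋ = $13,717. Book value $54,869.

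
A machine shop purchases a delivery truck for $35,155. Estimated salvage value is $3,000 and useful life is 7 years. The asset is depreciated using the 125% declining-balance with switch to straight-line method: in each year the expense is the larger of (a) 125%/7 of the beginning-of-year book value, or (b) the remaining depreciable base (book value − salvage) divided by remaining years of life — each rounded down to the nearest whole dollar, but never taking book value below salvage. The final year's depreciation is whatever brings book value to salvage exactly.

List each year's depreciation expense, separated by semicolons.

$6,277; $5,156; $4,236; $4,121; $4,121; $4,122; $4,122

Depreciable base = $35,155 − $3,000 = $32,155.
Year 1: DB = ⌊$35,155 × 125%/7⌋ = $6,277; SL = ⌊$32,155/7⌋ = $4,593 → take DB $6,277. Book value $28,878.
Year 2: DB = ⌊$28,878 × 125%/7⌋ = $5,156; SL = ⌊$25,878/6⌋ = $4,313 → take DB $5,156. Book value $23,722.
Year 3: DB = ⌊$23,722 × 125%/7⌋ = $4,236; SL = ⌊$20,722/5⌋ = $4,144 → take DB $4,236. Book value $19,486.
Year 4: DB = ⌊$19,486 × 125%/7⌋ = $3,479; SL = ⌊$16,486/4⌋ = $4,121 → take SL $4,121. Book value $15,365.
Year 5: DB = ⌊$15,365 × 125%/7⌋ = $2,743; SL = ⌊$12,365/3⌋ = $4,121 → take SL $4,121. Book value $11,244.
Year 6: DB = ⌊$11,244 × 125%/7⌋ = $2,007; SL = ⌊$8,244/2⌋ = $4,122 → take SL $4,122. Book value $7,122.
Year 7 (final): $7,122 − $3,000 = $4,122. Book value $3,000.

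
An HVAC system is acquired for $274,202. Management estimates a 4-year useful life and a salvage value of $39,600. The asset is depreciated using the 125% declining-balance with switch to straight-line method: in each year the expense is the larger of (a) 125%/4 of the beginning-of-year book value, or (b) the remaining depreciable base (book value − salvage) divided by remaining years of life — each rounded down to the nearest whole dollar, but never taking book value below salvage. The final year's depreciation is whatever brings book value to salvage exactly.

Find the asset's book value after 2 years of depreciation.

Depreciable base = $274,202 − $39,600 = $234,602.
Year 1: DB = ⌊$274,202 × 125%/4⌋ = $85,688; SL = ⌊$234,602/4⌋ = $58,650 → take DB $85,688. Book value $188,514.
Year 2: DB = ⌊$188,514 × 125%/4⌋ = $58,910; SL = ⌊$148,914/3⌋ = $49,638 → take DB $58,910. Book value $129,604.

$129,604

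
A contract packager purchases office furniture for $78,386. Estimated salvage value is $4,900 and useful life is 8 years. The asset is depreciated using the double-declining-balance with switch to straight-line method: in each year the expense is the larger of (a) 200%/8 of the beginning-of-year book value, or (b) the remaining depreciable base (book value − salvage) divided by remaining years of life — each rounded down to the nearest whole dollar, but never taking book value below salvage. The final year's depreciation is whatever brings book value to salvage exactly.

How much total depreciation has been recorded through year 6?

Depreciable base = $78,386 − $4,900 = $73,486.
Year 1: DB = ⌊$78,386 × 200%/8⌋ = $19,596; SL = ⌊$73,486/8⌋ = $9,185 → take DB $19,596. Book value $58,790.
Year 2: DB = ⌊$58,790 × 200%/8⌋ = $14,697; SL = ⌊$53,890/7⌋ = $7,698 → take DB $14,697. Book value $44,093.
Year 3: DB = ⌊$44,093 × 200%/8⌋ = $11,023; SL = ⌊$39,193/6⌋ = $6,532 → take DB $11,023. Book value $33,070.
Year 4: DB = ⌊$33,070 × 200%/8⌋ = $8,267; SL = ⌊$28,170/5⌋ = $5,634 → take DB $8,267. Book value $24,803.
Year 5: DB = ⌊$24,803 × 200%/8⌋ = $6,200; SL = ⌊$19,903/4⌋ = $4,975 → take DB $6,200. Book value $18,603.
Year 6: DB = ⌊$18,603 × 200%/8⌋ = $4,650; SL = ⌊$13,703/3⌋ = $4,567 → take DB $4,650. Book value $13,953.
Accumulated through year 6 = $78,386 − $13,953 = $64,433.

$64,433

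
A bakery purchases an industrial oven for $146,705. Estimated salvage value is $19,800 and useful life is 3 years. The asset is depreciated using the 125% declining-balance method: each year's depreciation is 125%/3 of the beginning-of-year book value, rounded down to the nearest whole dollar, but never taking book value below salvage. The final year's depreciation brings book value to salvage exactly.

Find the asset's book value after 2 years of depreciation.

$49,921

Depreciable base = $146,705 − $19,800 = $126,905.
Year 1: ⌊$146,705 × 125%/3⌋ = $61,127. Book value $85,578.
Year 2: ⌊$85,578 × 125%/3⌋ = $35,657. Book value $49,921.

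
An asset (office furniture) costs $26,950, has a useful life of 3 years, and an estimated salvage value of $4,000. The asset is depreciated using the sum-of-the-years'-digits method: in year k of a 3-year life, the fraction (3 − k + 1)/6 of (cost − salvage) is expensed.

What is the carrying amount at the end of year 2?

Depreciable base = $26,950 − $4,000 = $22,950.
Sum of the years' digits = 3+2+1 = 6.
Year 1: $22,950 × 3/6 = $11,475. Book value $15,475.
Year 2: $22,950 × 2/6 = $7,650. Book value $7,825.

$7,825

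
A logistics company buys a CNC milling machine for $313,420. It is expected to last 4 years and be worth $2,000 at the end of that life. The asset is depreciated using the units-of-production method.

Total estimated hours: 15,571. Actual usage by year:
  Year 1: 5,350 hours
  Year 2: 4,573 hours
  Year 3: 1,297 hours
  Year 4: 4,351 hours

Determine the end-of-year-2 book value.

$114,960

Depreciable base = $313,420 − $2,000 = $311,420.
Rate = $311,420 / 15,571 hours = $20 per hour.
Year 1: 5,350 × $20 = $107,000. Book value $206,420.
Year 2: 4,573 × $20 = $91,460. Book value $114,960.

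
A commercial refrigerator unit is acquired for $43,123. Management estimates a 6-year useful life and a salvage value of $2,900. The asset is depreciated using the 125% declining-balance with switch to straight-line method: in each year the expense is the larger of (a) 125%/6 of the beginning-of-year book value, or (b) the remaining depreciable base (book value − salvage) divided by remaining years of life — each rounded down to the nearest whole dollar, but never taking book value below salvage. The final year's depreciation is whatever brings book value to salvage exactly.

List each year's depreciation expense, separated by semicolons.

$8,983; $7,112; $6,032; $6,032; $6,032; $6,032

Depreciable base = $43,123 − $2,900 = $40,223.
Year 1: DB = ⌊$43,123 × 125%/6⌋ = $8,983; SL = ⌊$40,223/6⌋ = $6,703 → take DB $8,983. Book value $34,140.
Year 2: DB = ⌊$34,140 × 125%/6⌋ = $7,112; SL = ⌊$31,240/5⌋ = $6,248 → take DB $7,112. Book value $27,028.
Year 3: DB = ⌊$27,028 × 125%/6⌋ = $5,630; SL = ⌊$24,128/4⌋ = $6,032 → take SL $6,032. Book value $20,996.
Year 4: DB = ⌊$20,996 × 125%/6⌋ = $4,374; SL = ⌊$18,096/3⌋ = $6,032 → take SL $6,032. Book value $14,964.
Year 5: DB = ⌊$14,964 × 125%/6⌋ = $3,117; SL = ⌊$12,064/2⌋ = $6,032 → take SL $6,032. Book value $8,932.
Year 6 (final): $8,932 − $2,900 = $6,032. Book value $2,900.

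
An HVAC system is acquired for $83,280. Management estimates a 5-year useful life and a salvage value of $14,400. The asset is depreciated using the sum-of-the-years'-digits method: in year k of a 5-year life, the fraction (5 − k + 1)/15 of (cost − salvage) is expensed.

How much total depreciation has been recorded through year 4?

$64,288

Depreciable base = $83,280 − $14,400 = $68,880.
Sum of the years' digits = 5+4+3+2+1 = 15.
Year 1: $68,880 × 5/15 = $22,960. Book value $60,320.
Year 2: $68,880 × 4/15 = $18,368. Book value $41,952.
Year 3: $68,880 × 3/15 = $13,776. Book value $28,176.
Year 4: $68,880 × 2/15 = $9,184. Book value $18,992.
Accumulated through year 4 = $83,280 − $18,992 = $64,288.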